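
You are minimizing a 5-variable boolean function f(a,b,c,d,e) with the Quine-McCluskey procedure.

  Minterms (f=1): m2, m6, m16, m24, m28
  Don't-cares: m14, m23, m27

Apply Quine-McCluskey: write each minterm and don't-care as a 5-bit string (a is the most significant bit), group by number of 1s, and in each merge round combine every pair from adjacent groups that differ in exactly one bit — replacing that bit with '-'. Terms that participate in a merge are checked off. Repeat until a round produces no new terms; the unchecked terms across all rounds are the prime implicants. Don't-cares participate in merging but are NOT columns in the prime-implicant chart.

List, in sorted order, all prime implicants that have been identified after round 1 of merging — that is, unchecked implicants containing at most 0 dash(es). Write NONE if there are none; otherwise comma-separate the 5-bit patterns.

10111, 11011

size-2^0 implicants → 00010(✓)  00110(✓)  01110(✓)  10000(✓)  10111  11000(✓)  11011  11100(✓)
size-2^1 implicants → 0-110  00-10  1-000  11-00
Unchecked terms (primes): 0-110, 00-10, 1-000, 10111, 11-00, 11011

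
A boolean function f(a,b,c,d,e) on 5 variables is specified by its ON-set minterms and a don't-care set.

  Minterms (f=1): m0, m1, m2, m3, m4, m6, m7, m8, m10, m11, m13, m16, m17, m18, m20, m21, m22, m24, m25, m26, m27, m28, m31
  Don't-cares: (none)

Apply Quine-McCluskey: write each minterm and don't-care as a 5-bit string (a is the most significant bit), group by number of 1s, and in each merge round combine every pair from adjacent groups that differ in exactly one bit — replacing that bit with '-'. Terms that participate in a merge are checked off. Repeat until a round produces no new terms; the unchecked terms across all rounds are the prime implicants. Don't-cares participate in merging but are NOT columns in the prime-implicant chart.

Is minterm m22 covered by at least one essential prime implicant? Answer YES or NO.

YES

[col 0] 00000*, 00001*, 00010*, 00011*, 00100*, 00110*, 00111*, 01000*, 01010*, 01011*, 01101, 10000*, 10001*, 10010*, 10100*, 10101*, 10110*, 11000*, 11001*, 11010*, 11011*, 11100*, 11111*
[col 1] -0000*, -0001*, -0010*, -0100*, -0110*, -1000*, -1010*, -1011*, 0-000*, 0-010*, 0-011*, 00-00*, 00-10*, 00-11*, 000-0*, 000-1*, 0000-*, 0001-*, 001-0*, 0011-*, 010-0*, 0101-*, 1-000*, 1-001*, 1-010*, 1-100*, 10-00*, 10-01*, 10-10*, 100-0*, 1000-*, 101-0*, 1010-*, 11-00*, 11-11, 110-0*, 110-1*, 1100-*, 1101-*
[col 2] --000*, --010*, -0-00*, -0-10*, -00-0*, -000-, -01-0*, -10-0*, -101-, 0-0-0*, 0-01-, 00--0*, 00-1-, 000--, 1--00, 1-0-0*, 1-00-, 10--0*, 10-0-, 110--
[col 3] --0-0, -0--0
Prime implicants: --0-0, -0--0, -000-, -101-, 0-01-, 00-1-, 000--, 01101, 1--00, 1-00-, 10-0-, 11-11, 110--
PI chart (minterm → PIs covering it):
  0 | --0-0,-0--0,-000-,000--
  1 | -000-,000--
  2 | --0-0,-0--0,0-01-,00-1-,000--
  3 | 0-01-,00-1-,000--
  4 | -0--0  (sole → essential)
  6 | -0--0,00-1-
  7 | 00-1-  (sole → essential)
  8 | --0-0  (sole → essential)
  10 | --0-0,-101-,0-01-
  11 | -101-,0-01-
  13 | 01101  (sole → essential)
  16 | --0-0,-0--0,-000-,1--00,1-00-,10-0-
  17 | -000-,1-00-,10-0-
  18 | --0-0,-0--0
  20 | -0--0,1--00,10-0-
  21 | 10-0-  (sole → essential)
  22 | -0--0  (sole → essential)
  24 | --0-0,1--00,1-00-,110--
  25 | 1-00-,110--
  26 | --0-0,-101-,110--
  27 | -101-,11-11,110--
  28 | 1--00  (sole → essential)
  31 | 11-11  (sole → essential)
Essential prime implicants: --0-0, -0--0, 00-1-, 01101, 1--00, 10-0-, 11-11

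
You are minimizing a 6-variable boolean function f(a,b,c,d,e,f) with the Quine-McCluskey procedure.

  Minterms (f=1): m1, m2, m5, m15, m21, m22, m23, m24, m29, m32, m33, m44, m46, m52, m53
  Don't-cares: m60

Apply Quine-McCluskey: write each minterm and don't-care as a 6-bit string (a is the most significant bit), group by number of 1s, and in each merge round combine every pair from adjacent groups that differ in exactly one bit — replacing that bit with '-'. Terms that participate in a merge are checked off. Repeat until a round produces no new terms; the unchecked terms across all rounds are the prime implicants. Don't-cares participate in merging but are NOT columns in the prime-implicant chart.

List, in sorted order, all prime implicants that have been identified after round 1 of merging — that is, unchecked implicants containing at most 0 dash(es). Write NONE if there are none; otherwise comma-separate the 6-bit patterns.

000010, 001111, 011000

Round 0: 000001✓ 000010 000101✓ 001111 010101✓ 010110✓ 010111✓ 011000 011101✓ 100000✓ 100001✓ 101100✓ 101110✓ 110100✓ 110101✓ 111100✓
Round 1: -00001 -10101 0-0101 000-01 01-101 0101-1 01011- 1-1100 10000- 1011-0 11-100 11010-
PIs = {-00001, -10101, 0-0101, 000-01, 000010, 001111, 01-101, 0101-1, 01011-, 011000, 1-1100, 10000-, 1011-0, 11-100, 11010-}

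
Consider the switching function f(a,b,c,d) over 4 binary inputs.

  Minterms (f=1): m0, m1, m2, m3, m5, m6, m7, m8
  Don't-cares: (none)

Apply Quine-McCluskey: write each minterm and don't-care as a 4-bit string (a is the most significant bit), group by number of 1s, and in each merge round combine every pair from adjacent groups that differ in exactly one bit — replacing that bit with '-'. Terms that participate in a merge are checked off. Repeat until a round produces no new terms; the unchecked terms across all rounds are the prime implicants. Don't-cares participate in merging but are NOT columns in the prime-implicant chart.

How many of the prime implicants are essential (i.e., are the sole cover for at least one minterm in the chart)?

size-2^0 implicants → 0000(✓)  0001(✓)  0010(✓)  0011(✓)  0101(✓)  0110(✓)  0111(✓)  1000(✓)
size-2^1 implicants → -000  0-01(✓)  0-10(✓)  0-11(✓)  00-0(✓)  00-1(✓)  000-(✓)  001-(✓)  01-1(✓)  011-(✓)
size-2^2 implicants → 0--1  0-1-  00--
Unchecked terms (primes): -000, 0--1, 0-1-, 00--
Minterm coverage:
  m0 ⊆ -000,00--
  m1 ⊆ 0--1,00--
  m2 ⊆ 0-1-,00--
  m3 ⊆ 0--1,0-1-,00--
  m5 ⊆ 0--1 [E]
  m6 ⊆ 0-1- [E]
  m7 ⊆ 0--1,0-1-
  m8 ⊆ -000 [E]
E = {-000, 0--1, 0-1-}

3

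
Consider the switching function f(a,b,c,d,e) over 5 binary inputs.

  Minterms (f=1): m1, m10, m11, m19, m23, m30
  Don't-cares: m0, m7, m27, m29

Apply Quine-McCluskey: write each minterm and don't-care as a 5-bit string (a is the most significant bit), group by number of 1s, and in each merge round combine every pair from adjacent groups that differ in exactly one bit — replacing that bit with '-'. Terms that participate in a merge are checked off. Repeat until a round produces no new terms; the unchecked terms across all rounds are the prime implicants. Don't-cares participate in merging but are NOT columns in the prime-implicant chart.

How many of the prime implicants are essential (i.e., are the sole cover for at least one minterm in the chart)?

Round 0: 00000✓ 00001✓ 00111✓ 01010✓ 01011✓ 10011✓ 10111✓ 11011✓ 11101 11110
Round 1: -0111 -1011 0000- 0101- 1-011 10-11
PIs = {-0111, -1011, 0000-, 0101-, 1-011, 10-11, 11101, 11110}
Coverage chart:
  m1: 0000- ←essential
  m10: 0101- ←essential
  m11: -1011,0101-
  m19: 1-011,10-11
  m23: -0111,10-11
  m30: 11110 ←essential
Essential: 0000-, 0101-, 11110

3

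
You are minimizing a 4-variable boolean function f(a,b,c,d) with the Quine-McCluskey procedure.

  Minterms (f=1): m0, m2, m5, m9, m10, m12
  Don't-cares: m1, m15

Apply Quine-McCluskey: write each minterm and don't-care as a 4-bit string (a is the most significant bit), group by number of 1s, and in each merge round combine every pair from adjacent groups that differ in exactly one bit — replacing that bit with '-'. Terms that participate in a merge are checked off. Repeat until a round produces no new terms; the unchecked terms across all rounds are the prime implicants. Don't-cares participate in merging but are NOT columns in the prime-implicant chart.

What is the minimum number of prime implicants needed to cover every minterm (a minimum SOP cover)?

5

size-2^0 implicants → 0000(✓)  0001(✓)  0010(✓)  0101(✓)  1001(✓)  1010(✓)  1100  1111
size-2^1 implicants → -001  -010  0-01  00-0  000-
Unchecked terms (primes): -001, -010, 0-01, 00-0, 000-, 1100, 1111
Minterm coverage:
  m0 ⊆ 00-0,000-
  m2 ⊆ -010,00-0
  m5 ⊆ 0-01 [E]
  m9 ⊆ -001 [E]
  m10 ⊆ -010 [E]
  m12 ⊆ 1100 [E]
E = {-001, -010, 0-01, 1100}
Petrick residual → 00-0
Cover = b'c'd + b'cd' + a'c'd + a'b'd' + abc'd'  |cover|=5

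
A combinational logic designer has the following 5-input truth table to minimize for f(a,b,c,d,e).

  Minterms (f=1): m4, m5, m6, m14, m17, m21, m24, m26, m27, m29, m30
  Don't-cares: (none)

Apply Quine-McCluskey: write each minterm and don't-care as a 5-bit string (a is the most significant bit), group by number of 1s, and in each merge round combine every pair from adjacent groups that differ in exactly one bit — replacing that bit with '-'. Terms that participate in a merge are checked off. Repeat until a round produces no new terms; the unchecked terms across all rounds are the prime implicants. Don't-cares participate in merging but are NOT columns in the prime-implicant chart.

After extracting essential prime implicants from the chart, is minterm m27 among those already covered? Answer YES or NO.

[col 0] 00100*, 00101*, 00110*, 01110*, 10001*, 10101*, 11000*, 11010*, 11011*, 11101*, 11110*
[col 1] -0101, -1110, 0-110, 001-0, 0010-, 1-101, 10-01, 11-10, 110-0, 1101-
Prime implicants: -0101, -1110, 0-110, 001-0, 0010-, 1-101, 10-01, 11-10, 110-0, 1101-
PI chart (minterm → PIs covering it):
  4 | 001-0,0010-
  5 | -0101,0010-
  6 | 0-110,001-0
  14 | -1110,0-110
  17 | 10-01  (sole → essential)
  21 | -0101,1-101,10-01
  24 | 110-0  (sole → essential)
  26 | 11-10,110-0,1101-
  27 | 1101-  (sole → essential)
  29 | 1-101  (sole → essential)
  30 | -1110,11-10
Essential prime implicants: 1-101, 10-01, 110-0, 1101-

YES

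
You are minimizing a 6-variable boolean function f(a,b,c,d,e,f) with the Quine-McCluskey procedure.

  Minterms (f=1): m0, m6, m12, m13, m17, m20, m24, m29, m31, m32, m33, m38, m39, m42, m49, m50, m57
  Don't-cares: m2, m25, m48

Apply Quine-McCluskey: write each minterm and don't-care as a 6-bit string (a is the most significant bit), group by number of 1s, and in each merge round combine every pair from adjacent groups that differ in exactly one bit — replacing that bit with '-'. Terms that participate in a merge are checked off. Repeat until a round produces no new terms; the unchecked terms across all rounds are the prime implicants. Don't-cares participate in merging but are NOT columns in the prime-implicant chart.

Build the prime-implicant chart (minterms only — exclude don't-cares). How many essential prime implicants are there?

[col 0] 000000*, 000010*, 000110*, 001100*, 001101*, 010001*, 010100, 011000*, 011001*, 011101*, 011111*, 100000*, 100001*, 100110*, 100111*, 101010, 110000*, 110001*, 110010*, 111001*
[col 1] -00000, -00110, -10001*, -11001*, 0-1101, 000-10, 0000-0, 00110-, 01-001*, 011-01, 01100-, 0111-1, 1-0000*, 1-0001*, 10000-*, 10011-, 11-001*, 1100-0, 11000-*
[col 2] -1-001, 1-000-
Prime implicants: -00000, -00110, -1-001, 0-1101, 000-10, 0000-0, 00110-, 010100, 011-01, 01100-, 0111-1, 1-000-, 10011-, 101010, 1100-0
PI chart (minterm → PIs covering it):
  0 | -00000,0000-0
  6 | -00110,000-10
  12 | 00110-  (sole → essential)
  13 | 0-1101,00110-
  17 | -1-001  (sole → essential)
  20 | 010100  (sole → essential)
  24 | 01100-  (sole → essential)
  29 | 0-1101,011-01,0111-1
  31 | 0111-1  (sole → essential)
  32 | -00000,1-000-
  33 | 1-000-  (sole → essential)
  38 | -00110,10011-
  39 | 10011-  (sole → essential)
  42 | 101010  (sole → essential)
  49 | -1-001,1-000-
  50 | 1100-0  (sole → essential)
  57 | -1-001  (sole → essential)
Essential prime implicants: -1-001, 00110-, 010100, 01100-, 0111-1, 1-000-, 10011-, 101010, 1100-0

9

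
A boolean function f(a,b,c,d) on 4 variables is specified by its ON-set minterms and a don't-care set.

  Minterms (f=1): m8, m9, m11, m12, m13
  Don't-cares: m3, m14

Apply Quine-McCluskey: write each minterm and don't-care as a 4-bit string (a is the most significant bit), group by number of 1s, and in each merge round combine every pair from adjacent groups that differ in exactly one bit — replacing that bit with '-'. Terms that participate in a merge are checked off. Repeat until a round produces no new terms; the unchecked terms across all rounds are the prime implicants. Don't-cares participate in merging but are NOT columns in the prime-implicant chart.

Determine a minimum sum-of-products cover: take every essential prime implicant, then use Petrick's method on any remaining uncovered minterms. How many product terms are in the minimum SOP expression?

[col 0] 0011*, 1000*, 1001*, 1011*, 1100*, 1101*, 1110*
[col 1] -011, 1-00*, 1-01*, 10-1, 100-*, 11-0, 110-*
[col 2] 1-0-
Prime implicants: -011, 1-0-, 10-1, 11-0
PI chart (minterm → PIs covering it):
  8 | 1-0-  (sole → essential)
  9 | 1-0-,10-1
  11 | -011,10-1
  12 | 1-0-,11-0
  13 | 1-0-  (sole → essential)
Essential prime implicants: 1-0-
Petrick residual → -011
Minimum SOP uses 2 PIs: b'cd + ac'

2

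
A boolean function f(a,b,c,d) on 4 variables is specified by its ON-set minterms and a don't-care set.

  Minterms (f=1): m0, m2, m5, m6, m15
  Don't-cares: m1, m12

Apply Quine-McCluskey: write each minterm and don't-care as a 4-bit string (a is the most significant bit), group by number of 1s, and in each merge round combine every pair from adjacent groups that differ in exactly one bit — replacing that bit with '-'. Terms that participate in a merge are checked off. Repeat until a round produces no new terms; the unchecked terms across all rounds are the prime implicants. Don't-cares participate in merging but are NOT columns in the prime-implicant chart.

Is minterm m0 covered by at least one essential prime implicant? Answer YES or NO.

size-2^0 implicants → 0000(✓)  0001(✓)  0010(✓)  0101(✓)  0110(✓)  1100  1111
size-2^1 implicants → 0-01  0-10  00-0  000-
Unchecked terms (primes): 0-01, 0-10, 00-0, 000-, 1100, 1111
Minterm coverage:
  m0 ⊆ 00-0,000-
  m2 ⊆ 0-10,00-0
  m5 ⊆ 0-01 [E]
  m6 ⊆ 0-10 [E]
  m15 ⊆ 1111 [E]
E = {0-01, 0-10, 1111}

NO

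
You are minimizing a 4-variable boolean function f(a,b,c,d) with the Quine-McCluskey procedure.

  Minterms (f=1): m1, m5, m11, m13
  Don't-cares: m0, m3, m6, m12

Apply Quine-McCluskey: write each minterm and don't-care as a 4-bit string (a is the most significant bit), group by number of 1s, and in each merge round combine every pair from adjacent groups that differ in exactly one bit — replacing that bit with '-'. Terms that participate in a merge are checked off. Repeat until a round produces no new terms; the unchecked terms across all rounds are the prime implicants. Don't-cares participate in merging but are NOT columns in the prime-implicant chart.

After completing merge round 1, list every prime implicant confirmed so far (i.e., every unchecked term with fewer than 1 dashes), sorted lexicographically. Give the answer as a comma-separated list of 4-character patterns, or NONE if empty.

0110

Round 0: 0000✓ 0001✓ 0011✓ 0101✓ 0110 1011✓ 1100✓ 1101✓
Round 1: -011 -101 0-01 00-1 000- 110-
PIs = {-011, -101, 0-01, 00-1, 000-, 0110, 110-}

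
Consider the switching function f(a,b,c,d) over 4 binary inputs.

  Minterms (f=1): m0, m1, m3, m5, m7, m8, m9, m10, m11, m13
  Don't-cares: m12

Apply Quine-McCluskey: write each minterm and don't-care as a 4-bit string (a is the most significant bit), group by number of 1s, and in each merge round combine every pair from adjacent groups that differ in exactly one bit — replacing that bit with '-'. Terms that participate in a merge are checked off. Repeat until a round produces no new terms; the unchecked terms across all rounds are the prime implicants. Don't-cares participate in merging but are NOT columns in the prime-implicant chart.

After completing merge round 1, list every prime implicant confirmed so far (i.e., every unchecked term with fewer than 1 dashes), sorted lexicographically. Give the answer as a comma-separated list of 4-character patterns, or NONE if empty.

NONE

[col 0] 0000*, 0001*, 0011*, 0101*, 0111*, 1000*, 1001*, 1010*, 1011*, 1100*, 1101*
[col 1] -000*, -001*, -011*, -101*, 0-01*, 0-11*, 00-1*, 000-*, 01-1*, 1-00*, 1-01*, 10-0*, 10-1*, 100-*, 101-*, 110-*
[col 2] --01, -0-1, -00-, 0--1, 1-0-, 10--
Prime implicants: --01, -0-1, -00-, 0--1, 1-0-, 10--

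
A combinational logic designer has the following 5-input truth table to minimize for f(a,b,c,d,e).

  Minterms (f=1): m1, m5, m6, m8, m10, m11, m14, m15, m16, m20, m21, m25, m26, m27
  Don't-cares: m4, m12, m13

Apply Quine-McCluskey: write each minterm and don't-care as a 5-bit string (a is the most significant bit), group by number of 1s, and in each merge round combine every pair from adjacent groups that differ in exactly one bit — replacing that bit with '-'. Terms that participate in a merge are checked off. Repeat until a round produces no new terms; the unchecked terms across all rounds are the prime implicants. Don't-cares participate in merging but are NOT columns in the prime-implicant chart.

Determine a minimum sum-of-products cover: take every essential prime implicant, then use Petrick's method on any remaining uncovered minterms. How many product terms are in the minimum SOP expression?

8

size-2^0 implicants → 00001(✓)  00100(✓)  00101(✓)  00110(✓)  01000(✓)  01010(✓)  01011(✓)  01100(✓)  01101(✓)  01110(✓)  01111(✓)  10000(✓)  10100(✓)  10101(✓)  11001(✓)  11010(✓)  11011(✓)
size-2^1 implicants → -0100(✓)  -0101(✓)  -1010(✓)  -1011(✓)  0-100(✓)  0-101(✓)  0-110(✓)  00-01  001-0(✓)  0010-(✓)  01-00(✓)  01-10(✓)  01-11(✓)  010-0(✓)  0101-(✓)  011-0(✓)  011-1(✓)  0110-(✓)  0111-(✓)  10-00  1010-(✓)  110-1  1101-(✓)
size-2^2 implicants → -010-  -101-  0-1-0  0-10-  01--0  01-1-  011--
Unchecked terms (primes): -010-, -101-, 0-1-0, 0-10-, 00-01, 01--0, 01-1-, 011--, 10-00, 110-1
Minterm coverage:
  m1 ⊆ 00-01 [E]
  m5 ⊆ -010-,0-10-,00-01
  m6 ⊆ 0-1-0 [E]
  m8 ⊆ 01--0 [E]
  m10 ⊆ -101-,01--0,01-1-
  m11 ⊆ -101-,01-1-
  m14 ⊆ 0-1-0,01--0,01-1-,011--
  m15 ⊆ 01-1-,011--
  m16 ⊆ 10-00 [E]
  m20 ⊆ -010-,10-00
  m21 ⊆ -010- [E]
  m25 ⊆ 110-1 [E]
  m26 ⊆ -101- [E]
  m27 ⊆ -101-,110-1
E = {-010-, -101-, 0-1-0, 00-01, 01--0, 10-00, 110-1}
Petrick residual → 01-1-
Cover = b'cd' + bc'd + a'ce' + a'b'd'e + a'be' + a'bd + ab'd'e' + abc'e  |cover|=8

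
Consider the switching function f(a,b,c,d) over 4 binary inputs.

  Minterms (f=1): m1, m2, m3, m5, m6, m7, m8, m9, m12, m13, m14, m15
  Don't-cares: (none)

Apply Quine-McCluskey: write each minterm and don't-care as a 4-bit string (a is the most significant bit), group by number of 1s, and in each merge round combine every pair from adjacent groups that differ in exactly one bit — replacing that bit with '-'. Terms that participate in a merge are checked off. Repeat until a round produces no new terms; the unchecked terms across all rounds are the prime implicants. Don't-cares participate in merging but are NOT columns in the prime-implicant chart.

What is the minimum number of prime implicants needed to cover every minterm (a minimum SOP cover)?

[col 0] 0001*, 0010*, 0011*, 0101*, 0110*, 0111*, 1000*, 1001*, 1100*, 1101*, 1110*, 1111*
[col 1] -001*, -101*, -110*, -111*, 0-01*, 0-10*, 0-11*, 00-1*, 001-*, 01-1*, 011-*, 1-00*, 1-01*, 100-*, 11-0*, 11-1*, 110-*, 111-*
[col 2] --01, -1-1, -11-, 0--1, 0-1-, 1-0-, 11--
Prime implicants: --01, -1-1, -11-, 0--1, 0-1-, 1-0-, 11--
PI chart (minterm → PIs covering it):
  1 | --01,0--1
  2 | 0-1-  (sole → essential)
  3 | 0--1,0-1-
  5 | --01,-1-1,0--1
  6 | -11-,0-1-
  7 | -1-1,-11-,0--1,0-1-
  8 | 1-0-  (sole → essential)
  9 | --01,1-0-
  12 | 1-0-,11--
  13 | --01,-1-1,1-0-,11--
  14 | -11-,11--
  15 | -1-1,-11-,11--
Essential prime implicants: 0-1-, 1-0-
Petrick residual → --01, -11-
Minimum SOP uses 4 PIs: c'd + bc + a'c + ac'

4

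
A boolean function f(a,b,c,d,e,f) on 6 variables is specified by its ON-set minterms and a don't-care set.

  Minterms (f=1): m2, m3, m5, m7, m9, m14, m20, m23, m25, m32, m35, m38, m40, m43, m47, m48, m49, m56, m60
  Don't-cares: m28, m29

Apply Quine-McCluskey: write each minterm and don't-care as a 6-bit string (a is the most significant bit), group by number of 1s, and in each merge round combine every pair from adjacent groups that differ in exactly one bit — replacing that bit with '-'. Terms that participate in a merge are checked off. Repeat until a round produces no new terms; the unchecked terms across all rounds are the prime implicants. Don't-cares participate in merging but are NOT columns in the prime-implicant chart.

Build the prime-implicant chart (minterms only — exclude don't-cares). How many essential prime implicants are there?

[col 0] 000010*, 000011*, 000101*, 000111*, 001001*, 001110, 010100*, 010111*, 011001*, 011100*, 011101*, 100000*, 100011*, 100110, 101000*, 101011*, 101111*, 110000*, 110001*, 111000*, 111100*
[col 1] -00011, -11100, 0-0111, 0-1001, 000-11, 00001-, 0001-1, 01-100, 011-01, 01110-, 1-0000*, 1-1000*, 10-000*, 10-011, 101-11, 11-000*, 11000-, 111-00
[col 2] 1--000
Prime implicants: -00011, -11100, 0-0111, 0-1001, 000-11, 00001-, 0001-1, 001110, 01-100, 011-01, 01110-, 1--000, 10-011, 100110, 101-11, 11000-, 111-00
PI chart (minterm → PIs covering it):
  2 | 00001-  (sole → essential)
  3 | -00011,000-11,00001-
  5 | 0001-1  (sole → essential)
  7 | 0-0111,000-11,0001-1
  9 | 0-1001  (sole → essential)
  14 | 001110  (sole → essential)
  20 | 01-100  (sole → essential)
  23 | 0-0111  (sole → essential)
  25 | 0-1001,011-01
  32 | 1--000  (sole → essential)
  35 | -00011,10-011
  38 | 100110  (sole → essential)
  40 | 1--000  (sole → essential)
  43 | 10-011,101-11
  47 | 101-11  (sole → essential)
  48 | 1--000,11000-
  49 | 11000-  (sole → essential)
  56 | 1--000,111-00
  60 | -11100,111-00
Essential prime implicants: 0-0111, 0-1001, 00001-, 0001-1, 001110, 01-100, 1--000, 100110, 101-11, 11000-

10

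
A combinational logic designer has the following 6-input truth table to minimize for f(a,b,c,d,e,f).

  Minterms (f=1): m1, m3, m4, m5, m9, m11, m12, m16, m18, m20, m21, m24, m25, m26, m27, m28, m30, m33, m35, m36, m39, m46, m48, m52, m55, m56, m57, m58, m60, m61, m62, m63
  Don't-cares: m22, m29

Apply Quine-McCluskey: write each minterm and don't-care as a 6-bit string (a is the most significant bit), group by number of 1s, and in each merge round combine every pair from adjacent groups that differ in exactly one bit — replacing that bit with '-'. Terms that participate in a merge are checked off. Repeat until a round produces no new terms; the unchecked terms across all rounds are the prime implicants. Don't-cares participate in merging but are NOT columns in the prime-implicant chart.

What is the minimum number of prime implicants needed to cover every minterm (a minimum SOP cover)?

[col 0] 000001*, 000011*, 000100*, 000101*, 001001*, 001011*, 001100*, 010000*, 010010*, 010100*, 010101*, 010110*, 011000*, 011001*, 011010*, 011011*, 011100*, 011101*, 011110*, 100001*, 100011*, 100100*, 100111*, 101110*, 110000*, 110100*, 110111*, 111000*, 111001*, 111010*, 111100*, 111101*, 111110*, 111111*
[col 1] -00001*, -00011*, -00100*, -10000*, -10100*, -11000*, -11001*, -11010*, -11100*, -11101*, -11110*, 0-0100*, 0-0101*, 0-1001*, 0-1011*, 0-1100*, 00-001*, 00-011*, 00-100*, 000-01, 0000-1*, 00010-*, 0010-1*, 01-000*, 01-010*, 01-100*, 01-101*, 01-110*, 010-00*, 010-10*, 0100-0*, 0101-0*, 01010-*, 011-00*, 011-01*, 011-10*, 0110-0*, 0110-1*, 01100-*, 01101-*, 0111-0*, 01110-*, 1-0100*, 1-0111, 1-1110, 100-11, 1000-1*, 11-000*, 11-100*, 11-111, 110-00*, 111-00*, 111-01*, 111-10*, 1110-0*, 11100-*, 1111-0*, 1111-1*, 11110-*, 11111-*
[col 2] --0100, -000-1, -1-000*, -1-100*, -10-00*, -11-00*, -11-01*, -11-10*, -110-0*, -1100-*, -111-0*, -1110-*, 0--100, 0-010-, 0-10-1, 00-0-1, 01--00*, 01--10*, 01-0-0*, 01-1-0*, 01-10-, 010--0*, 011--0*, 011-0-*, 0110--, 11--00*, 111--0*, 111-0-*, 1111--
[col 3] -1--00, -11--0, -11-0-, 01---0
Prime implicants: --0100, -000-1, -1--00, -11--0, -11-0-, 0--100, 0-010-, 0-10-1, 00-0-1, 000-01, 01---0, 01-10-, 0110--, 1-0111, 1-1110, 100-11, 11-111, 1111--
PI chart (minterm → PIs covering it):
  1 | -000-1,00-0-1,000-01
  3 | -000-1,00-0-1
  4 | --0100,0--100,0-010-
  5 | 0-010-,000-01
  9 | 0-10-1,00-0-1
  11 | 0-10-1,00-0-1
  12 | 0--100  (sole → essential)
  16 | -1--00,01---0
  18 | 01---0  (sole → essential)
  20 | --0100,-1--00,0--100,0-010-,01---0,01-10-
  21 | 0-010-,01-10-
  24 | -1--00,-11--0,-11-0-,01---0,0110--
  25 | -11-0-,0-10-1,0110--
  26 | -11--0,01---0,0110--
  27 | 0-10-1,0110--
  28 | -1--00,-11--0,-11-0-,0--100,01---0,01-10-
  30 | -11--0,01---0
  33 | -000-1  (sole → essential)
  35 | -000-1,100-11
  36 | --0100  (sole → essential)
  39 | 1-0111,100-11
  46 | 1-1110  (sole → essential)
  48 | -1--00  (sole → essential)
  52 | --0100,-1--00
  55 | 1-0111,11-111
  56 | -1--00,-11--0,-11-0-
  57 | -11-0-  (sole → essential)
  58 | -11--0  (sole → essential)
  60 | -1--00,-11--0,-11-0-,1111--
  61 | -11-0-,1111--
  62 | -11--0,1-1110,1111--
  63 | 11-111,1111--
Essential prime implicants: --0100, -000-1, -1--00, -11--0, -11-0-, 0--100, 01---0, 1-1110
Petrick residual → 0-010-, 0-10-1, 1-0111, 11-111
Minimum SOP uses 12 PIs: c'de'f' + b'c'd'f + be'f' + bcf' + bce' + a'de'f' + a'c'de' + a'cd'f + a'bf' + ac'def + acdef' + abdef

12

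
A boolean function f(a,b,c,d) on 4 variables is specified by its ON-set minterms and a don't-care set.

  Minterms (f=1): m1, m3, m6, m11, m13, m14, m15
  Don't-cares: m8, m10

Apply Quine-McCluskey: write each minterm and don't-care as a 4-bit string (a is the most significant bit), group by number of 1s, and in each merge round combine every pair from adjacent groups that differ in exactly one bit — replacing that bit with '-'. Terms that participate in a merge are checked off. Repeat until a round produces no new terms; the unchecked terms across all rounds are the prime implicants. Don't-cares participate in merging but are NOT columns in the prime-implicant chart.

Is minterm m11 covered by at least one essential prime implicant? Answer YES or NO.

[col 0] 0001*, 0011*, 0110*, 1000*, 1010*, 1011*, 1101*, 1110*, 1111*
[col 1] -011, -110, 00-1, 1-10*, 1-11*, 10-0, 101-*, 11-1, 111-*
[col 2] 1-1-
Prime implicants: -011, -110, 00-1, 1-1-, 10-0, 11-1
PI chart (minterm → PIs covering it):
  1 | 00-1  (sole → essential)
  3 | -011,00-1
  6 | -110  (sole → essential)
  11 | -011,1-1-
  13 | 11-1  (sole → essential)
  14 | -110,1-1-
  15 | 1-1-,11-1
Essential prime implicants: -110, 00-1, 11-1

NO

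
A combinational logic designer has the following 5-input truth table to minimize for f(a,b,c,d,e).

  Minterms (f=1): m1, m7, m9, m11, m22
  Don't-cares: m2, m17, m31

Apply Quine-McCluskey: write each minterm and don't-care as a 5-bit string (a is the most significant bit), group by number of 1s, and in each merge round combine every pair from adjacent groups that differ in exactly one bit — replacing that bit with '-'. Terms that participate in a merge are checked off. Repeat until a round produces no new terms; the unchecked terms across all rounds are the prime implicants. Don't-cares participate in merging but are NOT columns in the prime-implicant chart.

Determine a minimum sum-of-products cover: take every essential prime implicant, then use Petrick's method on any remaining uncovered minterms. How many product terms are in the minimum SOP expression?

size-2^0 implicants → 00001(✓)  00010  00111  01001(✓)  01011(✓)  10001(✓)  10110  11111
size-2^1 implicants → -0001  0-001  010-1
Unchecked terms (primes): -0001, 0-001, 00010, 00111, 010-1, 10110, 11111
Minterm coverage:
  m1 ⊆ -0001,0-001
  m7 ⊆ 00111 [E]
  m9 ⊆ 0-001,010-1
  m11 ⊆ 010-1 [E]
  m22 ⊆ 10110 [E]
E = {00111, 010-1, 10110}
Petrick residual → -0001
Cover = b'c'd'e + a'b'cde + a'bc'e + ab'cde'  |cover|=4

4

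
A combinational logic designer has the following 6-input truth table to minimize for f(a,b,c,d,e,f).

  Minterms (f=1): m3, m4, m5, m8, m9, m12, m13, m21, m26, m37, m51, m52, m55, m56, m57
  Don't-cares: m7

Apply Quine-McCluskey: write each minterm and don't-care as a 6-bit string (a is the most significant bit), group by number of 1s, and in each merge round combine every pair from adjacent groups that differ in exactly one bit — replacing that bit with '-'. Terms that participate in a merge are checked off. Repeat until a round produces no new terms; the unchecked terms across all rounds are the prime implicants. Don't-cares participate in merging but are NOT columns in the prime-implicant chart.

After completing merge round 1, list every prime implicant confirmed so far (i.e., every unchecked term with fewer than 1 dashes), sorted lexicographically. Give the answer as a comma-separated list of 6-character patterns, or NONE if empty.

011010, 110100

size-2^0 implicants → 000011(✓)  000100(✓)  000101(✓)  000111(✓)  001000(✓)  001001(✓)  001100(✓)  001101(✓)  010101(✓)  011010  100101(✓)  110011(✓)  110100  110111(✓)  111000(✓)  111001(✓)
size-2^1 implicants → -00101  0-0101  00-100(✓)  00-101(✓)  000-11  0001-1  00010-(✓)  001-00(✓)  001-01(✓)  00100-(✓)  00110-(✓)  110-11  11100-
size-2^2 implicants → 00-10-  001-0-
Unchecked terms (primes): -00101, 0-0101, 00-10-, 000-11, 0001-1, 001-0-, 011010, 110-11, 110100, 11100-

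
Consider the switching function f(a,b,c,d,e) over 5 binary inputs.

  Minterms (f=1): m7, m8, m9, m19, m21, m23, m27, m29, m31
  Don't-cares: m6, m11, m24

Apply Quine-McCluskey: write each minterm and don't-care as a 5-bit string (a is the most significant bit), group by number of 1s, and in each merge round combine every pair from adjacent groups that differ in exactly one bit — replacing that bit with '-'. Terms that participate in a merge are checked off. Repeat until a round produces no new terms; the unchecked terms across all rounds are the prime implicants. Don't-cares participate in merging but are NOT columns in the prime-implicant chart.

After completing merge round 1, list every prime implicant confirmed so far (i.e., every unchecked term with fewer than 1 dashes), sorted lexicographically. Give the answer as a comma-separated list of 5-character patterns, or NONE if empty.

NONE

size-2^0 implicants → 00110(✓)  00111(✓)  01000(✓)  01001(✓)  01011(✓)  10011(✓)  10101(✓)  10111(✓)  11000(✓)  11011(✓)  11101(✓)  11111(✓)
size-2^1 implicants → -0111  -1000  -1011  0011-  010-1  0100-  1-011(✓)  1-101(✓)  1-111(✓)  10-11(✓)  101-1(✓)  11-11(✓)  111-1(✓)
size-2^2 implicants → 1--11  1-1-1
Unchecked terms (primes): -0111, -1000, -1011, 0011-, 010-1, 0100-, 1--11, 1-1-1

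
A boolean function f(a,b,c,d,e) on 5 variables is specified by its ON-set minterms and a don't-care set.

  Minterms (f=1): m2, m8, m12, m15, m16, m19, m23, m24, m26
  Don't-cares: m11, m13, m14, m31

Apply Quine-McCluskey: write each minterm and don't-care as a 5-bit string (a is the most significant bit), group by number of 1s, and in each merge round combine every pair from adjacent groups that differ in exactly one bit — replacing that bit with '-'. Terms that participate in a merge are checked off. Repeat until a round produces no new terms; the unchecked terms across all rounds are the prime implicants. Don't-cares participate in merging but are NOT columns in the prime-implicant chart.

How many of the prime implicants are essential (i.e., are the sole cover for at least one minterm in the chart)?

4

Round 0: 00010 01000✓ 01011✓ 01100✓ 01101✓ 01110✓ 01111✓ 10000✓ 10011✓ 10111✓ 11000✓ 11010✓ 11111✓
Round 1: -1000 -1111 01-00 01-11 011-0✓ 011-1✓ 0110-✓ 0111-✓ 1-000 1-111 10-11 110-0
Round 2: 011--
PIs = {-1000, -1111, 00010, 01-00, 01-11, 011--, 1-000, 1-111, 10-11, 110-0}
Coverage chart:
  m2: 00010 ←essential
  m8: -1000,01-00
  m12: 01-00,011--
  m15: -1111,01-11,011--
  m16: 1-000 ←essential
  m19: 10-11 ←essential
  m23: 1-111,10-11
  m24: -1000,1-000,110-0
  m26: 110-0 ←essential
Essential: 00010, 1-000, 10-11, 110-0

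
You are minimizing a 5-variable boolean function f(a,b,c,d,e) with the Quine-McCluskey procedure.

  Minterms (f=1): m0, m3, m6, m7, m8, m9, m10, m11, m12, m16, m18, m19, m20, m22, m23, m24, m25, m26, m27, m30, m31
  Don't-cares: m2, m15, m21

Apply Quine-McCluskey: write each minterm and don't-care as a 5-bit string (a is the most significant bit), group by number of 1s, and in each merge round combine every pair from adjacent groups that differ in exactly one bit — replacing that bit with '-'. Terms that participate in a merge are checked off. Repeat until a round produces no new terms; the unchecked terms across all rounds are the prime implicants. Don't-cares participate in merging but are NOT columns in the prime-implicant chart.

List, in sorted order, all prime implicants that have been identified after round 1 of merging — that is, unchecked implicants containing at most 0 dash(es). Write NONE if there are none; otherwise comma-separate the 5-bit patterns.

NONE

[col 0] 00000*, 00010*, 00011*, 00110*, 00111*, 01000*, 01001*, 01010*, 01011*, 01100*, 01111*, 10000*, 10010*, 10011*, 10100*, 10101*, 10110*, 10111*, 11000*, 11001*, 11010*, 11011*, 11110*, 11111*
[col 1] -0000*, -0010*, -0011*, -0110*, -0111*, -1000*, -1001*, -1010*, -1011*, -1111*, 0-000*, 0-010*, 0-011*, 0-111*, 00-10*, 00-11*, 000-0*, 0001-*, 0011-*, 01-00, 01-11*, 010-0*, 010-1*, 0100-*, 0101-*, 1-000*, 1-010*, 1-011*, 1-110*, 1-111*, 10-00*, 10-10*, 10-11*, 100-0*, 1001-*, 101-0*, 101-1*, 1010-*, 1011-*, 11-10*, 11-11*, 110-0*, 110-1*, 1100-*, 1101-*, 1111-*
[col 2] --000*, --010*, --011*, --111*, -0-10*, -0-11*, -00-0*, -001-*, -011-*, -1-11*, -10-0*, -10-1*, -100-*, -101-*, 0--11*, 0-0-0*, 0-01-*, 00-1-*, 010--*, 1--10*, 1--11*, 1-0-0*, 1-01-*, 1-11-*, 10--0, 10-1-*, 101--, 11-1-*, 110--*
[col 3] ---11, --0-0, --01-, -0-1-, -10--, 1--1-
Prime implicants: ---11, --0-0, --01-, -0-1-, -10--, 01-00, 1--1-, 10--0, 101--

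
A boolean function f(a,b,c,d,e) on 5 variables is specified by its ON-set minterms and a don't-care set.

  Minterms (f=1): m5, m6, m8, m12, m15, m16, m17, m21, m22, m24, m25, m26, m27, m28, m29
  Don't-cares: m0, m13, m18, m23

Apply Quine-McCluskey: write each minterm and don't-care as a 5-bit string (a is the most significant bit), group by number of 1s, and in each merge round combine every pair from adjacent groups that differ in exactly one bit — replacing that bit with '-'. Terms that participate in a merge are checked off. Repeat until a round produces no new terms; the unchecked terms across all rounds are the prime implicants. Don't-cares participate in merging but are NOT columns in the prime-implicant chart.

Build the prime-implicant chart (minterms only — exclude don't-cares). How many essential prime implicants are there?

4

Round 0: 00000✓ 00101✓ 00110✓ 01000✓ 01100✓ 01101✓ 01111✓ 10000✓ 10001✓ 10010✓ 10101✓ 10110✓ 10111✓ 11000✓ 11001✓ 11010✓ 11011✓ 11100✓ 11101✓
Round 1: -0000✓ -0101✓ -0110 -1000✓ -1100✓ -1101✓ 0-000✓ 0-101✓ 01-00✓ 011-1 0110-✓ 1-000✓ 1-001✓ 1-010✓ 1-101✓ 10-01✓ 10-10 100-0✓ 1000-✓ 101-1 1011- 11-00✓ 11-01✓ 110-0✓ 110-1✓ 1100-✓ 1101-✓ 1110-✓
Round 2: --000 --101 -1-00 -110- 1--01 1-0-0 1-00- 11-0- 110--
PIs = {--000, --101, -0110, -1-00, -110-, 011-1, 1--01, 1-0-0, 1-00-, 10-10, 101-1, 1011-, 11-0-, 110--}
Coverage chart:
  m5: --101 ←essential
  m6: -0110 ←essential
  m8: --000,-1-00
  m12: -1-00,-110-
  m15: 011-1 ←essential
  m16: --000,1-0-0,1-00-
  m17: 1--01,1-00-
  m21: --101,1--01,101-1
  m22: -0110,10-10,1011-
  m24: --000,-1-00,1-0-0,1-00-,11-0-,110--
  m25: 1--01,1-00-,11-0-,110--
  m26: 1-0-0,110--
  m27: 110-- ←essential
  m28: -1-00,-110-,11-0-
  m29: --101,-110-,1--01,11-0-
Essential: --101, -0110, 011-1, 110--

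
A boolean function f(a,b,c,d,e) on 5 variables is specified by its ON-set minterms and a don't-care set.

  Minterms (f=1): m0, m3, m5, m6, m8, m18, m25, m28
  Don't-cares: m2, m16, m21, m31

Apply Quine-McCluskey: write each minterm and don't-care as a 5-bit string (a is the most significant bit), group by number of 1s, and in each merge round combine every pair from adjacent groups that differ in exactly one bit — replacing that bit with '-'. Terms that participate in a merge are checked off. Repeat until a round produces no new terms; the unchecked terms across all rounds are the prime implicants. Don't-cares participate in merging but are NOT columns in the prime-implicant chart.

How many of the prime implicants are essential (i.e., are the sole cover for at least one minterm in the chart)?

7

[col 0] 00000*, 00010*, 00011*, 00101*, 00110*, 01000*, 10000*, 10010*, 10101*, 11001, 11100, 11111
[col 1] -0000*, -0010*, -0101, 0-000, 00-10, 000-0*, 0001-, 100-0*
[col 2] -00-0
Prime implicants: -00-0, -0101, 0-000, 00-10, 0001-, 11001, 11100, 11111
PI chart (minterm → PIs covering it):
  0 | -00-0,0-000
  3 | 0001-  (sole → essential)
  5 | -0101  (sole → essential)
  6 | 00-10  (sole → essential)
  8 | 0-000  (sole → essential)
  18 | -00-0  (sole → essential)
  25 | 11001  (sole → essential)
  28 | 11100  (sole → essential)
Essential prime implicants: -00-0, -0101, 0-000, 00-10, 0001-, 11001, 11100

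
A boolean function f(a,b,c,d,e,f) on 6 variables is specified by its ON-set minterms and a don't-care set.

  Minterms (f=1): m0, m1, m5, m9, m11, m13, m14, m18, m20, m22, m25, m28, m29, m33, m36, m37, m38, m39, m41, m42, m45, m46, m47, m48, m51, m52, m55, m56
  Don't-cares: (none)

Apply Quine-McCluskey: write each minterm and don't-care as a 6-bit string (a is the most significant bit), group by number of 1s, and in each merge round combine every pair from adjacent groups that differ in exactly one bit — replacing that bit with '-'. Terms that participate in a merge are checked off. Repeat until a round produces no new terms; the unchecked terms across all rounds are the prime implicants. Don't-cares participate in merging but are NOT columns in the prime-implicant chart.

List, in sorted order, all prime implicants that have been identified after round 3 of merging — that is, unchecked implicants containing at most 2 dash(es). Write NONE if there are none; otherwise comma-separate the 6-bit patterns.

-01110, -10100, 0-1-01, 00000-, 0010-1, 01-100, 010-10, 0101-0, 01110-, 1-0100, 1-0111, 10-1-1, 10-11-, 1001--, 101-10, 11-000, 110-00, 110-11

size-2^0 implicants → 000000(✓)  000001(✓)  000101(✓)  001001(✓)  001011(✓)  001101(✓)  001110(✓)  010010(✓)  010100(✓)  010110(✓)  011001(✓)  011100(✓)  011101(✓)  100001(✓)  100100(✓)  100101(✓)  100110(✓)  100111(✓)  101001(✓)  101010(✓)  101101(✓)  101110(✓)  101111(✓)  110000(✓)  110011(✓)  110100(✓)  110111(✓)  111000(✓)
size-2^1 implicants → -00001(✓)  -00101(✓)  -01001(✓)  -01101(✓)  -01110  -10100  0-1001(✓)  0-1101(✓)  00-001(✓)  00-101(✓)  000-01(✓)  00000-  001-01(✓)  0010-1  01-100  010-10  0101-0  011-01(✓)  01110-  1-0100  1-0111  10-001(✓)  10-101(✓)  10-110(✓)  10-111(✓)  100-01(✓)  1001-0(✓)  1001-1(✓)  10010-(✓)  10011-(✓)  101-01(✓)  101-10  1011-1(✓)  10111-(✓)  11-000  110-00  110-11
size-2^2 implicants → -0-001(✓)  -0-101(✓)  -00-01(✓)  -01-01(✓)  0-1-01  00--01(✓)  10--01(✓)  10-1-1  10-11-  1001--
size-2^3 implicants → -0--01
Unchecked terms (primes): -0--01, -01110, -10100, 0-1-01, 00000-, 0010-1, 01-100, 010-10, 0101-0, 01110-, 1-0100, 1-0111, 10-1-1, 10-11-, 1001--, 101-10, 11-000, 110-00, 110-11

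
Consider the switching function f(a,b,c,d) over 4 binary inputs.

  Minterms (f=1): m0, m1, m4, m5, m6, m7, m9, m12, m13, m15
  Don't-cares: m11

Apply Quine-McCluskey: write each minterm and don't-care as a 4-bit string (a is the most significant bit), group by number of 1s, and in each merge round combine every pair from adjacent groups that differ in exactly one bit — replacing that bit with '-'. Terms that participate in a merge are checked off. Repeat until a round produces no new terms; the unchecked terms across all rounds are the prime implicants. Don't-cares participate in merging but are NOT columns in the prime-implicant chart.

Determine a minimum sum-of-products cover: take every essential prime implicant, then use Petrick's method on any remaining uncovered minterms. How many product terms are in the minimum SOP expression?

[col 0] 0000*, 0001*, 0100*, 0101*, 0110*, 0111*, 1001*, 1011*, 1100*, 1101*, 1111*
[col 1] -001*, -100*, -101*, -111*, 0-00*, 0-01*, 000-*, 01-0*, 01-1*, 010-*, 011-*, 1-01*, 1-11*, 10-1*, 11-1*, 110-*
[col 2] --01, -1-1, -10-, 0-0-, 01--, 1--1
Prime implicants: --01, -1-1, -10-, 0-0-, 01--, 1--1
PI chart (minterm → PIs covering it):
  0 | 0-0-  (sole → essential)
  1 | --01,0-0-
  4 | -10-,0-0-,01--
  5 | --01,-1-1,-10-,0-0-,01--
  6 | 01--  (sole → essential)
  7 | -1-1,01--
  9 | --01,1--1
  12 | -10-  (sole → essential)
  13 | --01,-1-1,-10-,1--1
  15 | -1-1,1--1
Essential prime implicants: -10-, 0-0-, 01--
Petrick residual → 1--1
Minimum SOP uses 4 PIs: bc' + a'c' + a'b + ad

4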